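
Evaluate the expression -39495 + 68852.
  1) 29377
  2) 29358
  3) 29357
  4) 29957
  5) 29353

-39495 + 68852 = 29357
3) 29357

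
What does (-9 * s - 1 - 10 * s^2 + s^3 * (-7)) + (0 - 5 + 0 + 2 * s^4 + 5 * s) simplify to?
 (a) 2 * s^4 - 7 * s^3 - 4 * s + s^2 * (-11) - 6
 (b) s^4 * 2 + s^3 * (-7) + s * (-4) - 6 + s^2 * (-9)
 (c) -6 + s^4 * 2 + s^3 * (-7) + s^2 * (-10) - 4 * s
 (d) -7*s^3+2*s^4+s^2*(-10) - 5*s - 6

Adding the polynomials and combining like terms:
(-9*s - 1 - 10*s^2 + s^3*(-7)) + (0 - 5 + 0 + 2*s^4 + 5*s)
= -6 + s^4 * 2 + s^3 * (-7) + s^2 * (-10) - 4 * s
c) -6 + s^4 * 2 + s^3 * (-7) + s^2 * (-10) - 4 * s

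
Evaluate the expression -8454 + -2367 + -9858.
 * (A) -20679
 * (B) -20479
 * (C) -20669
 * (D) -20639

First: -8454 + -2367 = -10821
Then: -10821 + -9858 = -20679
A) -20679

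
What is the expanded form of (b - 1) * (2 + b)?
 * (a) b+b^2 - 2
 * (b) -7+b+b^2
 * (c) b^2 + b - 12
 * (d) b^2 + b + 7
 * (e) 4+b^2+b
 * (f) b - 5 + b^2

Expanding (b - 1) * (2 + b):
= b+b^2 - 2
a) b+b^2 - 2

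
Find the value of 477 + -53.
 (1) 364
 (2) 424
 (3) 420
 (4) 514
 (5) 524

477 + -53 = 424
2) 424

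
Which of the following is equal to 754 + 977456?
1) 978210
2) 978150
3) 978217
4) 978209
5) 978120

754 + 977456 = 978210
1) 978210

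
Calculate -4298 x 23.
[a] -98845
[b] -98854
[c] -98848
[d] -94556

-4298 * 23 = -98854
b) -98854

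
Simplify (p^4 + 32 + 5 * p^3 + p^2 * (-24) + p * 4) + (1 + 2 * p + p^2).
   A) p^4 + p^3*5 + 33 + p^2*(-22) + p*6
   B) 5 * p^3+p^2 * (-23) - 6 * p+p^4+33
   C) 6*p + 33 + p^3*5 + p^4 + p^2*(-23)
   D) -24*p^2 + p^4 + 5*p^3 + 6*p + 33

Adding the polynomials and combining like terms:
(p^4 + 32 + 5*p^3 + p^2*(-24) + p*4) + (1 + 2*p + p^2)
= 6*p + 33 + p^3*5 + p^4 + p^2*(-23)
C) 6*p + 33 + p^3*5 + p^4 + p^2*(-23)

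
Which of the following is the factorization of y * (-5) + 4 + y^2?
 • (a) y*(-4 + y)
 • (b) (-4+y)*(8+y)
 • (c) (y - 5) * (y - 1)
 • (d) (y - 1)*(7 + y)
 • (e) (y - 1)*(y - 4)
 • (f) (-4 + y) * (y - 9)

We need to factor y * (-5) + 4 + y^2.
The factored form is (y - 1)*(y - 4).
e) (y - 1)*(y - 4)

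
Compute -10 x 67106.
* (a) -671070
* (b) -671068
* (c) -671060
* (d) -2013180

-10 * 67106 = -671060
c) -671060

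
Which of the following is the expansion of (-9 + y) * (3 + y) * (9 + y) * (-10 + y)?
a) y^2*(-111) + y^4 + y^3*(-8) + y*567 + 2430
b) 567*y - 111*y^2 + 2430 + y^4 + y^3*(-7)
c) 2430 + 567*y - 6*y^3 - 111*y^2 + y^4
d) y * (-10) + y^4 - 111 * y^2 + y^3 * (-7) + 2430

Expanding (-9 + y) * (3 + y) * (9 + y) * (-10 + y):
= 567*y - 111*y^2 + 2430 + y^4 + y^3*(-7)
b) 567*y - 111*y^2 + 2430 + y^4 + y^3*(-7)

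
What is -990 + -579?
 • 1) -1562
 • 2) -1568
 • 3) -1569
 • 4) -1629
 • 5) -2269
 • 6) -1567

-990 + -579 = -1569
3) -1569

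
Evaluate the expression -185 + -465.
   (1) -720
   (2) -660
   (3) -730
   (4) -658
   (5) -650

-185 + -465 = -650
5) -650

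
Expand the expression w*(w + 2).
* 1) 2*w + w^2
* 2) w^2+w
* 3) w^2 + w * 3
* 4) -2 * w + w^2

Expanding w*(w + 2):
= 2*w + w^2
1) 2*w + w^2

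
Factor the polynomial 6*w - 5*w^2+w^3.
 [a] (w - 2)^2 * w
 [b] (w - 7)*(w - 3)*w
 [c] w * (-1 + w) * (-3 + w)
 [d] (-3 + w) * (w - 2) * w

We need to factor 6*w - 5*w^2+w^3.
The factored form is (-3 + w) * (w - 2) * w.
d) (-3 + w) * (w - 2) * w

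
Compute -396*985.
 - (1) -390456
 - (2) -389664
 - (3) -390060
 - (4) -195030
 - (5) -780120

-396 * 985 = -390060
3) -390060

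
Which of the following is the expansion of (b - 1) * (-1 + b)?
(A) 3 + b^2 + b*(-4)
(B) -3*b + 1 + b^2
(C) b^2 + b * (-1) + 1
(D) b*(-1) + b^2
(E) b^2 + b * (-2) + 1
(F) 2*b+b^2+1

Expanding (b - 1) * (-1 + b):
= b^2 + b * (-2) + 1
E) b^2 + b * (-2) + 1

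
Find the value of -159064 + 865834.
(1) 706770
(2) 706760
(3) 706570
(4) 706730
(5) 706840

-159064 + 865834 = 706770
1) 706770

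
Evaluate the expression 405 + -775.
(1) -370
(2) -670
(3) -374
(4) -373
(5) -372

405 + -775 = -370
1) -370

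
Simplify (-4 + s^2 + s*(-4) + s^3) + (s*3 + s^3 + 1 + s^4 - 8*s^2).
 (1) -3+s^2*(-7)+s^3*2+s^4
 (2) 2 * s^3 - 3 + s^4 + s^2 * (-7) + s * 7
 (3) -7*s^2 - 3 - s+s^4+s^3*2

Adding the polynomials and combining like terms:
(-4 + s^2 + s*(-4) + s^3) + (s*3 + s^3 + 1 + s^4 - 8*s^2)
= -7*s^2 - 3 - s+s^4+s^3*2
3) -7*s^2 - 3 - s+s^4+s^3*2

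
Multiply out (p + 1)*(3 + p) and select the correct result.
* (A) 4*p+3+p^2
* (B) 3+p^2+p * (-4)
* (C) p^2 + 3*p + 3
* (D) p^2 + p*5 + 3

Expanding (p + 1)*(3 + p):
= 4*p+3+p^2
A) 4*p+3+p^2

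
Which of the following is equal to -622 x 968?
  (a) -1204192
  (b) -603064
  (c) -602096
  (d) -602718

-622 * 968 = -602096
c) -602096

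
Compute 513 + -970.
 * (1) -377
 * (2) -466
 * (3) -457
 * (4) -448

513 + -970 = -457
3) -457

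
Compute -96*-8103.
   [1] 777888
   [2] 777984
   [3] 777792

-96 * -8103 = 777888
1) 777888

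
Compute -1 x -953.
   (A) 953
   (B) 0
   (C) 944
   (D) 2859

-1 * -953 = 953
A) 953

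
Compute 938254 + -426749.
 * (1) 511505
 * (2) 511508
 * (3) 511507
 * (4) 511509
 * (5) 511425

938254 + -426749 = 511505
1) 511505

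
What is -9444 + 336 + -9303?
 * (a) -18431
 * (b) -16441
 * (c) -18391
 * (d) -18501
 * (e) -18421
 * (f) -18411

First: -9444 + 336 = -9108
Then: -9108 + -9303 = -18411
f) -18411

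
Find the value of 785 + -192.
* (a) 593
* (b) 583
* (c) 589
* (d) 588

785 + -192 = 593
a) 593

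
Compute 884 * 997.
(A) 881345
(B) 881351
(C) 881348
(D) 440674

884 * 997 = 881348
C) 881348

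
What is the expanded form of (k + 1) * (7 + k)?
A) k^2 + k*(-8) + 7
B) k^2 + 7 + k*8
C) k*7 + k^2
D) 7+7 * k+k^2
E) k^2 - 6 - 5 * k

Expanding (k + 1) * (7 + k):
= k^2 + 7 + k*8
B) k^2 + 7 + k*8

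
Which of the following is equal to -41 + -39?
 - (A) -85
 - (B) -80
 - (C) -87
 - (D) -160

-41 + -39 = -80
B) -80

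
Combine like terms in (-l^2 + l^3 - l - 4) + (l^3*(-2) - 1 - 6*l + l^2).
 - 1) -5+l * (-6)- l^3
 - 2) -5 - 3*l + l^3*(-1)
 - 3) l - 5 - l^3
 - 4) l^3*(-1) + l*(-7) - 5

Adding the polynomials and combining like terms:
(-l^2 + l^3 - l - 4) + (l^3*(-2) - 1 - 6*l + l^2)
= l^3*(-1) + l*(-7) - 5
4) l^3*(-1) + l*(-7) - 5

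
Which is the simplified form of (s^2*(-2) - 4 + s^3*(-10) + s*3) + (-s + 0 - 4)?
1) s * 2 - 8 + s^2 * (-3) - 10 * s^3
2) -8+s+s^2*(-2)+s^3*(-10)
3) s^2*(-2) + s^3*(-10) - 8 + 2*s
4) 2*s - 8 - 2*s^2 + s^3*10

Adding the polynomials and combining like terms:
(s^2*(-2) - 4 + s^3*(-10) + s*3) + (-s + 0 - 4)
= s^2*(-2) + s^3*(-10) - 8 + 2*s
3) s^2*(-2) + s^3*(-10) - 8 + 2*s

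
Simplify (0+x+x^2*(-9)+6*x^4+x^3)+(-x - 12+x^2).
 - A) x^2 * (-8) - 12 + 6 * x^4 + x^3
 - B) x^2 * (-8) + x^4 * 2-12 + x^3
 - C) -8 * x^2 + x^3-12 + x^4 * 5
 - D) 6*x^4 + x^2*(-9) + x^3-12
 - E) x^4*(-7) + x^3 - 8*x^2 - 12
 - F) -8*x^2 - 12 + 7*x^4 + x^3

Adding the polynomials and combining like terms:
(0 + x + x^2*(-9) + 6*x^4 + x^3) + (-x - 12 + x^2)
= x^2 * (-8) - 12 + 6 * x^4 + x^3
A) x^2 * (-8) - 12 + 6 * x^4 + x^3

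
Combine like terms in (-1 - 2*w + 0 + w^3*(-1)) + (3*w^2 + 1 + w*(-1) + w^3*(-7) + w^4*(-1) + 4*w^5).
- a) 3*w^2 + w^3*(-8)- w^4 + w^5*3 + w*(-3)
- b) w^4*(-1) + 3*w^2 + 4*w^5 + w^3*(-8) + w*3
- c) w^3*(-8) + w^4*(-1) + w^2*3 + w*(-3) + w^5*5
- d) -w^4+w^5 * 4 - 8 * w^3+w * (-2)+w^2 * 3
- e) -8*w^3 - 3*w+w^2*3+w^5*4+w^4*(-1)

Adding the polynomials and combining like terms:
(-1 - 2*w + 0 + w^3*(-1)) + (3*w^2 + 1 + w*(-1) + w^3*(-7) + w^4*(-1) + 4*w^5)
= -8*w^3 - 3*w+w^2*3+w^5*4+w^4*(-1)
e) -8*w^3 - 3*w+w^2*3+w^5*4+w^4*(-1)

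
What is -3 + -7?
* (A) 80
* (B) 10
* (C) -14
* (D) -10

-3 + -7 = -10
D) -10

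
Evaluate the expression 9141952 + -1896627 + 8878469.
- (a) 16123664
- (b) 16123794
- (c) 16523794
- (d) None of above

First: 9141952 + -1896627 = 7245325
Then: 7245325 + 8878469 = 16123794
b) 16123794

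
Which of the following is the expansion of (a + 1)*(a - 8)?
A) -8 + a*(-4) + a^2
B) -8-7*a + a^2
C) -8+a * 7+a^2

Expanding (a + 1)*(a - 8):
= -8-7*a + a^2
B) -8-7*a + a^2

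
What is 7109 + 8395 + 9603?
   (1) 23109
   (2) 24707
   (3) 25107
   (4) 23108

First: 7109 + 8395 = 15504
Then: 15504 + 9603 = 25107
3) 25107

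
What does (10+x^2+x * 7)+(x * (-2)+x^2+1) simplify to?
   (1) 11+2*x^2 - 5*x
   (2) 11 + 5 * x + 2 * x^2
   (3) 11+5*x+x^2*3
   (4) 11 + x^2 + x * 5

Adding the polynomials and combining like terms:
(10 + x^2 + x*7) + (x*(-2) + x^2 + 1)
= 11 + 5 * x + 2 * x^2
2) 11 + 5 * x + 2 * x^2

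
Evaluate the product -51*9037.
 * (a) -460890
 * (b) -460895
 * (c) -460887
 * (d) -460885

-51 * 9037 = -460887
c) -460887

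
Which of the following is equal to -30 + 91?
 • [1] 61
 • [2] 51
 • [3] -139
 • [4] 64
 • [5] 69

-30 + 91 = 61
1) 61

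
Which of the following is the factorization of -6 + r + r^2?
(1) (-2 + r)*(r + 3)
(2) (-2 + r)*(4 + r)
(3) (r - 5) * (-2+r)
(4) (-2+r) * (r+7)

We need to factor -6 + r + r^2.
The factored form is (-2 + r)*(r + 3).
1) (-2 + r)*(r + 3)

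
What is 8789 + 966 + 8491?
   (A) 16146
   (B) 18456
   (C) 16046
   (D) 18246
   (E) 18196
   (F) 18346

First: 8789 + 966 = 9755
Then: 9755 + 8491 = 18246
D) 18246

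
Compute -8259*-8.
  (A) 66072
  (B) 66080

-8259 * -8 = 66072
A) 66072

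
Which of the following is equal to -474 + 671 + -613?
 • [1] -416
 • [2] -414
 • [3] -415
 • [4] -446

First: -474 + 671 = 197
Then: 197 + -613 = -416
1) -416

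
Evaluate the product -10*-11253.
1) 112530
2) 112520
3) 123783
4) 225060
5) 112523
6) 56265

-10 * -11253 = 112530
1) 112530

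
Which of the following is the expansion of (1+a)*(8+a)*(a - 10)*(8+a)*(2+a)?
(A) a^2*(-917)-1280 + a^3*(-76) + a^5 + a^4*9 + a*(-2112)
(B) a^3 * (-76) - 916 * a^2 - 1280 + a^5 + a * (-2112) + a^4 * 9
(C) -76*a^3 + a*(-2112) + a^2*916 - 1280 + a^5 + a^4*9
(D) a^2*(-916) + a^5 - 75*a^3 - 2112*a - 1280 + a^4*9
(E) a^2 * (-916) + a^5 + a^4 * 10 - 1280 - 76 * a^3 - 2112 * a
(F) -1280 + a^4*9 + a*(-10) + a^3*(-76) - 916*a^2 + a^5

Expanding (1+a)*(8+a)*(a - 10)*(8+a)*(2+a):
= a^3 * (-76) - 916 * a^2 - 1280 + a^5 + a * (-2112) + a^4 * 9
B) a^3 * (-76) - 916 * a^2 - 1280 + a^5 + a * (-2112) + a^4 * 9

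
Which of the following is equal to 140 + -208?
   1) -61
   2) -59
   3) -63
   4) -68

140 + -208 = -68
4) -68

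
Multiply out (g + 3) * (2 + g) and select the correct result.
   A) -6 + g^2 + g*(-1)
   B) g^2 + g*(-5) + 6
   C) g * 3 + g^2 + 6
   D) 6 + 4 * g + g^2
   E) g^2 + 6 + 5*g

Expanding (g + 3) * (2 + g):
= g^2 + 6 + 5*g
E) g^2 + 6 + 5*g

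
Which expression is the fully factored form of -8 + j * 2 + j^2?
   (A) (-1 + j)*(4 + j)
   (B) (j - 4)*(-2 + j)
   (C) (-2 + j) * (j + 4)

We need to factor -8 + j * 2 + j^2.
The factored form is (-2 + j) * (j + 4).
C) (-2 + j) * (j + 4)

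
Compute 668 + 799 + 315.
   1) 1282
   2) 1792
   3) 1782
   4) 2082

First: 668 + 799 = 1467
Then: 1467 + 315 = 1782
3) 1782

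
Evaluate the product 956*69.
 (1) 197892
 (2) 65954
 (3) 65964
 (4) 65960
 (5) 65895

956 * 69 = 65964
3) 65964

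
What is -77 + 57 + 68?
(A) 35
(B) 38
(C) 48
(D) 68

First: -77 + 57 = -20
Then: -20 + 68 = 48
C) 48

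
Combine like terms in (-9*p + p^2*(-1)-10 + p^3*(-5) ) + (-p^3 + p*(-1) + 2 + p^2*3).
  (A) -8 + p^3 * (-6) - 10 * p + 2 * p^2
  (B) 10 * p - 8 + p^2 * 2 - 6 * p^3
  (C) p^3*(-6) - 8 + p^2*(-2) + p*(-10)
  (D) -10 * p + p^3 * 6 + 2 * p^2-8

Adding the polynomials and combining like terms:
(-9*p + p^2*(-1) - 10 + p^3*(-5)) + (-p^3 + p*(-1) + 2 + p^2*3)
= -8 + p^3 * (-6) - 10 * p + 2 * p^2
A) -8 + p^3 * (-6) - 10 * p + 2 * p^2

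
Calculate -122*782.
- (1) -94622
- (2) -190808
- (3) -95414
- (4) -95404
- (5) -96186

-122 * 782 = -95404
4) -95404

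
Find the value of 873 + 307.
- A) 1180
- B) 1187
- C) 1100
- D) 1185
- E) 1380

873 + 307 = 1180
A) 1180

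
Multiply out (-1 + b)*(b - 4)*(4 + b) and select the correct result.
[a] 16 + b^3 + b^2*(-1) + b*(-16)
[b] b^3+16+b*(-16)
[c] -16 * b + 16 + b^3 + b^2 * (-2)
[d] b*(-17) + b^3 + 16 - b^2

Expanding (-1 + b)*(b - 4)*(4 + b):
= 16 + b^3 + b^2*(-1) + b*(-16)
a) 16 + b^3 + b^2*(-1) + b*(-16)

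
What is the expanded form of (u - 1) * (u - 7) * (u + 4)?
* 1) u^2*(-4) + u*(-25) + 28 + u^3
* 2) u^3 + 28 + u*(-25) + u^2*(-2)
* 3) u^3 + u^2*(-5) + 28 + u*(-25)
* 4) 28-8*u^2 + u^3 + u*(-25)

Expanding (u - 1) * (u - 7) * (u + 4):
= u^2*(-4) + u*(-25) + 28 + u^3
1) u^2*(-4) + u*(-25) + 28 + u^3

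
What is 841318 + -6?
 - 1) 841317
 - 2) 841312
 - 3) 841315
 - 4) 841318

841318 + -6 = 841312
2) 841312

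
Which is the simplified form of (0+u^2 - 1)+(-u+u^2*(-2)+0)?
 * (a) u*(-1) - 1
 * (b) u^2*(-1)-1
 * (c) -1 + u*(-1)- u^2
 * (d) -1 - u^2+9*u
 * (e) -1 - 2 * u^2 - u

Adding the polynomials and combining like terms:
(0 + u^2 - 1) + (-u + u^2*(-2) + 0)
= -1 + u*(-1)- u^2
c) -1 + u*(-1)- u^2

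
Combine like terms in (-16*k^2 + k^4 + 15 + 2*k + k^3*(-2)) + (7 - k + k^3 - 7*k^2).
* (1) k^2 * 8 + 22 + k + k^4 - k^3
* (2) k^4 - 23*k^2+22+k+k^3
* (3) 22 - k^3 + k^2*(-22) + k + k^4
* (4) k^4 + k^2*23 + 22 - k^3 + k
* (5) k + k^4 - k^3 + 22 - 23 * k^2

Adding the polynomials and combining like terms:
(-16*k^2 + k^4 + 15 + 2*k + k^3*(-2)) + (7 - k + k^3 - 7*k^2)
= k + k^4 - k^3 + 22 - 23 * k^2
5) k + k^4 - k^3 + 22 - 23 * k^2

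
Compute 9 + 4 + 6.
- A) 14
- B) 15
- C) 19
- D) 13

First: 9 + 4 = 13
Then: 13 + 6 = 19
C) 19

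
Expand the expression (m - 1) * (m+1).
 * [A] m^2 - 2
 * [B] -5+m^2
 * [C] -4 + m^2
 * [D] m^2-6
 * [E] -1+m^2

Expanding (m - 1) * (m+1):
= -1+m^2
E) -1+m^2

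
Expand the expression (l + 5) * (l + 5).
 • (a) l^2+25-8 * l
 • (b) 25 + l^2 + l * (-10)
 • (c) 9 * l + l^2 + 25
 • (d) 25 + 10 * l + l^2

Expanding (l + 5) * (l + 5):
= 25 + 10 * l + l^2
d) 25 + 10 * l + l^2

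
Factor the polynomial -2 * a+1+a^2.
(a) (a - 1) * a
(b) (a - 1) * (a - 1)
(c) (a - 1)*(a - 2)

We need to factor -2 * a+1+a^2.
The factored form is (a - 1) * (a - 1).
b) (a - 1) * (a - 1)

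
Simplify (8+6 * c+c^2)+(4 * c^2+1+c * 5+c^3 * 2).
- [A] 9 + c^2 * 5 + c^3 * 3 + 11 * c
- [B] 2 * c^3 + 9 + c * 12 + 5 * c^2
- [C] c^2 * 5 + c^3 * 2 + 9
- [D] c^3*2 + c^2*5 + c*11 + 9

Adding the polynomials and combining like terms:
(8 + 6*c + c^2) + (4*c^2 + 1 + c*5 + c^3*2)
= c^3*2 + c^2*5 + c*11 + 9
D) c^3*2 + c^2*5 + c*11 + 9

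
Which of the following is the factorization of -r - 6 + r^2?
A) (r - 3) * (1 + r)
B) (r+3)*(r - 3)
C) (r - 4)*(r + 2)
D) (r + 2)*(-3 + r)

We need to factor -r - 6 + r^2.
The factored form is (r + 2)*(-3 + r).
D) (r + 2)*(-3 + r)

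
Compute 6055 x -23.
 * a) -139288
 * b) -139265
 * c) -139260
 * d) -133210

6055 * -23 = -139265
b) -139265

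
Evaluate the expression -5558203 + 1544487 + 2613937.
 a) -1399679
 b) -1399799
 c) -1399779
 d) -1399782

First: -5558203 + 1544487 = -4013716
Then: -4013716 + 2613937 = -1399779
c) -1399779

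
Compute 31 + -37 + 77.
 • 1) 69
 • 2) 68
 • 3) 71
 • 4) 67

First: 31 + -37 = -6
Then: -6 + 77 = 71
3) 71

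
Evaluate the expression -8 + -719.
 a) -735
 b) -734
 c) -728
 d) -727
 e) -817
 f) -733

-8 + -719 = -727
d) -727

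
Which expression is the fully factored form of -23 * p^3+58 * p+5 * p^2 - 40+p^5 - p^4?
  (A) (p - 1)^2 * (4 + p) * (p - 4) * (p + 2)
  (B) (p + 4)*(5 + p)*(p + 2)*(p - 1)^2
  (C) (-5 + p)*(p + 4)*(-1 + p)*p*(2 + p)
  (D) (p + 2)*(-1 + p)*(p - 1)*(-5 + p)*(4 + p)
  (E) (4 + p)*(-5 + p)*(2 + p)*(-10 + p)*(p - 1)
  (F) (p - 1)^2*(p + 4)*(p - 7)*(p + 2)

We need to factor -23 * p^3+58 * p+5 * p^2 - 40+p^5 - p^4.
The factored form is (p + 2)*(-1 + p)*(p - 1)*(-5 + p)*(4 + p).
D) (p + 2)*(-1 + p)*(p - 1)*(-5 + p)*(4 + p)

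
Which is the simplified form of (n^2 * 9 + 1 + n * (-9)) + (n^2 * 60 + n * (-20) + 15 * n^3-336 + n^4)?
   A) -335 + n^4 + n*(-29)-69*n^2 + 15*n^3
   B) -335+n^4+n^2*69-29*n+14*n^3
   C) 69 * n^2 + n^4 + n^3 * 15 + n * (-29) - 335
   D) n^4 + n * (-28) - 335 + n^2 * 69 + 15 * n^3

Adding the polynomials and combining like terms:
(n^2*9 + 1 + n*(-9)) + (n^2*60 + n*(-20) + 15*n^3 - 336 + n^4)
= 69 * n^2 + n^4 + n^3 * 15 + n * (-29) - 335
C) 69 * n^2 + n^4 + n^3 * 15 + n * (-29) - 335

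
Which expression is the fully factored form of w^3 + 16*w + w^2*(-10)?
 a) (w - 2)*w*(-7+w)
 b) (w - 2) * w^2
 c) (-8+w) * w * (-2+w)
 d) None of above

We need to factor w^3 + 16*w + w^2*(-10).
The factored form is (-8+w) * w * (-2+w).
c) (-8+w) * w * (-2+w)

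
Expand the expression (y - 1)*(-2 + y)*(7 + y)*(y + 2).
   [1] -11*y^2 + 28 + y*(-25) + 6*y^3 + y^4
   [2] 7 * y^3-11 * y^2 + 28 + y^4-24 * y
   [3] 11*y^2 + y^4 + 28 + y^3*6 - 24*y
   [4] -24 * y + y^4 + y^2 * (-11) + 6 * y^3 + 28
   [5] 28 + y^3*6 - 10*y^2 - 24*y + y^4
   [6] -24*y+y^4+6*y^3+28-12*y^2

Expanding (y - 1)*(-2 + y)*(7 + y)*(y + 2):
= -24 * y + y^4 + y^2 * (-11) + 6 * y^3 + 28
4) -24 * y + y^4 + y^2 * (-11) + 6 * y^3 + 28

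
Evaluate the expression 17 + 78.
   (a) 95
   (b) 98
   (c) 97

17 + 78 = 95
a) 95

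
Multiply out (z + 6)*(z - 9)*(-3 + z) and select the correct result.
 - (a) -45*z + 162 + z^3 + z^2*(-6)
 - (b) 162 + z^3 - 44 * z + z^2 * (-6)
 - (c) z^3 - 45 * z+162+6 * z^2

Expanding (z + 6)*(z - 9)*(-3 + z):
= -45*z + 162 + z^3 + z^2*(-6)
a) -45*z + 162 + z^3 + z^2*(-6)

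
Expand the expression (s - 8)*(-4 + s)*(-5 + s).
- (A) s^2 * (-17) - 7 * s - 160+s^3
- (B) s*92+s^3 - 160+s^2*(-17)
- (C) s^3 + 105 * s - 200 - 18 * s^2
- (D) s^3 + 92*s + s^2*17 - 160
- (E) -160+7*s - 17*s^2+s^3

Expanding (s - 8)*(-4 + s)*(-5 + s):
= s*92+s^3 - 160+s^2*(-17)
B) s*92+s^3 - 160+s^2*(-17)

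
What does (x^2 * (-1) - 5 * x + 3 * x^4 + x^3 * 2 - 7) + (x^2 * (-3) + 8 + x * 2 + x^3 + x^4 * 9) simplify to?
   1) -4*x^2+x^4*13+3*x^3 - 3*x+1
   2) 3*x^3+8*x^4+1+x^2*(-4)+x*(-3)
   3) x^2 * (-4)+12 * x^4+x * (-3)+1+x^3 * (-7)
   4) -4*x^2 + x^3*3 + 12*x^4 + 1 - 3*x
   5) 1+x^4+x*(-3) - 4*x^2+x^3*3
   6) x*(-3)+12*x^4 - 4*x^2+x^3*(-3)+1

Adding the polynomials and combining like terms:
(x^2*(-1) - 5*x + 3*x^4 + x^3*2 - 7) + (x^2*(-3) + 8 + x*2 + x^3 + x^4*9)
= -4*x^2 + x^3*3 + 12*x^4 + 1 - 3*x
4) -4*x^2 + x^3*3 + 12*x^4 + 1 - 3*x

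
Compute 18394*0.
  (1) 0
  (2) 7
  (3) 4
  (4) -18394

18394 * 0 = 0
1) 0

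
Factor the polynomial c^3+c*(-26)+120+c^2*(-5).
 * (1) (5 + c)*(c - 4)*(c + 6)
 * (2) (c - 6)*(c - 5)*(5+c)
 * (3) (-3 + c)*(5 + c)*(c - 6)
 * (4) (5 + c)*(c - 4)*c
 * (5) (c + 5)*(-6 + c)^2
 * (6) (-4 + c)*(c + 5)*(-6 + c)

We need to factor c^3+c*(-26)+120+c^2*(-5).
The factored form is (-4 + c)*(c + 5)*(-6 + c).
6) (-4 + c)*(c + 5)*(-6 + c)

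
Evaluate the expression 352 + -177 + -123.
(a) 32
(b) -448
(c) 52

First: 352 + -177 = 175
Then: 175 + -123 = 52
c) 52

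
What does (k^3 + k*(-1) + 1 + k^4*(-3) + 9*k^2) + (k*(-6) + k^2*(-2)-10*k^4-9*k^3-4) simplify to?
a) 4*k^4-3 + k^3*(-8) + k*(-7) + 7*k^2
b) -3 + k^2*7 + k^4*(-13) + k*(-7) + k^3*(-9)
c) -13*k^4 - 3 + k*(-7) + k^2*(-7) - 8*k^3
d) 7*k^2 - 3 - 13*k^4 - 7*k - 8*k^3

Adding the polynomials and combining like terms:
(k^3 + k*(-1) + 1 + k^4*(-3) + 9*k^2) + (k*(-6) + k^2*(-2) - 10*k^4 - 9*k^3 - 4)
= 7*k^2 - 3 - 13*k^4 - 7*k - 8*k^3
d) 7*k^2 - 3 - 13*k^4 - 7*k - 8*k^3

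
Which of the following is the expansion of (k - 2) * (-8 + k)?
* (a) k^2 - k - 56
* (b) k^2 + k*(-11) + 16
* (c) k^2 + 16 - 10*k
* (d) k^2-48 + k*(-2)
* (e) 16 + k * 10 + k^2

Expanding (k - 2) * (-8 + k):
= k^2 + 16 - 10*k
c) k^2 + 16 - 10*k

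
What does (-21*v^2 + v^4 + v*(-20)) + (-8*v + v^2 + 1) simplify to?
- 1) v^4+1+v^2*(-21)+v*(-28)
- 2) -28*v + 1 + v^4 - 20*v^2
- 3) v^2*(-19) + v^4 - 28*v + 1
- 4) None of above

Adding the polynomials and combining like terms:
(-21*v^2 + v^4 + v*(-20)) + (-8*v + v^2 + 1)
= -28*v + 1 + v^4 - 20*v^2
2) -28*v + 1 + v^4 - 20*v^2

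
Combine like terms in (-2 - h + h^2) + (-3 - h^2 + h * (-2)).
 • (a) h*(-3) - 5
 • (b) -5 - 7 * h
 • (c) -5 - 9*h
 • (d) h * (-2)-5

Adding the polynomials and combining like terms:
(-2 - h + h^2) + (-3 - h^2 + h*(-2))
= h*(-3) - 5
a) h*(-3) - 5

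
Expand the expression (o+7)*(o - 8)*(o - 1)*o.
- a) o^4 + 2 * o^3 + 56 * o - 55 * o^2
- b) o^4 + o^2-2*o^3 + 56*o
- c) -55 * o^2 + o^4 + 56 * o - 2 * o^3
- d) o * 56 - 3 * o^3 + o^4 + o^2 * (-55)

Expanding (o+7)*(o - 8)*(o - 1)*o:
= -55 * o^2 + o^4 + 56 * o - 2 * o^3
c) -55 * o^2 + o^4 + 56 * o - 2 * o^3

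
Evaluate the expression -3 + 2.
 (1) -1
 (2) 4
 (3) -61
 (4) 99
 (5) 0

-3 + 2 = -1
1) -1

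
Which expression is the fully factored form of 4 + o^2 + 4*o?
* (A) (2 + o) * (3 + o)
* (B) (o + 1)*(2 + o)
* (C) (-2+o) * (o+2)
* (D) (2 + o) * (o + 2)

We need to factor 4 + o^2 + 4*o.
The factored form is (2 + o) * (o + 2).
D) (2 + o) * (o + 2)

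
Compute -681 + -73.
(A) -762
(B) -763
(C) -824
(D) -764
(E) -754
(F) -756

-681 + -73 = -754
E) -754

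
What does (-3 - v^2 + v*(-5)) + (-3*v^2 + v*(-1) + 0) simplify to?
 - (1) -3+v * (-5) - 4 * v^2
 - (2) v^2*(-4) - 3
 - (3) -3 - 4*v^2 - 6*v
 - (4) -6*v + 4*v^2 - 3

Adding the polynomials and combining like terms:
(-3 - v^2 + v*(-5)) + (-3*v^2 + v*(-1) + 0)
= -3 - 4*v^2 - 6*v
3) -3 - 4*v^2 - 6*v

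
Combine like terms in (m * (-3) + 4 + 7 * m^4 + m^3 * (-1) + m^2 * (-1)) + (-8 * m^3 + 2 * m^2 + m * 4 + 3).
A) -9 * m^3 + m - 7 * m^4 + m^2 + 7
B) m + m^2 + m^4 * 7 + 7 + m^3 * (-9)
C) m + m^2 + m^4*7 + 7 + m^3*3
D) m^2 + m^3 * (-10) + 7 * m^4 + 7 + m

Adding the polynomials and combining like terms:
(m*(-3) + 4 + 7*m^4 + m^3*(-1) + m^2*(-1)) + (-8*m^3 + 2*m^2 + m*4 + 3)
= m + m^2 + m^4 * 7 + 7 + m^3 * (-9)
B) m + m^2 + m^4 * 7 + 7 + m^3 * (-9)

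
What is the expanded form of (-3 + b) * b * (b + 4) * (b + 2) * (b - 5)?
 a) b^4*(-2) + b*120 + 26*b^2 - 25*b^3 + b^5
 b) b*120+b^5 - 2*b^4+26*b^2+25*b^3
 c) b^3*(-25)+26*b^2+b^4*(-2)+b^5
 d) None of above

Expanding (-3 + b) * b * (b + 4) * (b + 2) * (b - 5):
= b^4*(-2) + b*120 + 26*b^2 - 25*b^3 + b^5
a) b^4*(-2) + b*120 + 26*b^2 - 25*b^3 + b^5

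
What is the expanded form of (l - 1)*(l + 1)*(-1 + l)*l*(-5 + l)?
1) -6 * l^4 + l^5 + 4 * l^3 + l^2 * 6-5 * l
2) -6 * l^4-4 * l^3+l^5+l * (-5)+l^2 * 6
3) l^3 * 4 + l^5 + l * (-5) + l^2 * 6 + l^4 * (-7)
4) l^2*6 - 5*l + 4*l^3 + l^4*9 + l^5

Expanding (l - 1)*(l + 1)*(-1 + l)*l*(-5 + l):
= -6 * l^4 + l^5 + 4 * l^3 + l^2 * 6-5 * l
1) -6 * l^4 + l^5 + 4 * l^3 + l^2 * 6-5 * l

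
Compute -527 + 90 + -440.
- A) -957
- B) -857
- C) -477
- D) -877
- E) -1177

First: -527 + 90 = -437
Then: -437 + -440 = -877
D) -877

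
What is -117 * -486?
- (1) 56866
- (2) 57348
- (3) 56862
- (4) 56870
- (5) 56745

-117 * -486 = 56862
3) 56862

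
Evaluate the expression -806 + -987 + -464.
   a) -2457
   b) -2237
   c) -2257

First: -806 + -987 = -1793
Then: -1793 + -464 = -2257
c) -2257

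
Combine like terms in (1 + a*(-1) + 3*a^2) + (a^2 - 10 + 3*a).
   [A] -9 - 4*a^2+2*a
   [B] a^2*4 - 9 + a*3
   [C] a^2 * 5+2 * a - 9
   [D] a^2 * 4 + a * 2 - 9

Adding the polynomials and combining like terms:
(1 + a*(-1) + 3*a^2) + (a^2 - 10 + 3*a)
= a^2 * 4 + a * 2 - 9
D) a^2 * 4 + a * 2 - 9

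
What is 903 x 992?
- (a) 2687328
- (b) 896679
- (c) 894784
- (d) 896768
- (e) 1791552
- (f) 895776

903 * 992 = 895776
f) 895776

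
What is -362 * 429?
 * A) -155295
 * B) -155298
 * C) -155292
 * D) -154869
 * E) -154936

-362 * 429 = -155298
B) -155298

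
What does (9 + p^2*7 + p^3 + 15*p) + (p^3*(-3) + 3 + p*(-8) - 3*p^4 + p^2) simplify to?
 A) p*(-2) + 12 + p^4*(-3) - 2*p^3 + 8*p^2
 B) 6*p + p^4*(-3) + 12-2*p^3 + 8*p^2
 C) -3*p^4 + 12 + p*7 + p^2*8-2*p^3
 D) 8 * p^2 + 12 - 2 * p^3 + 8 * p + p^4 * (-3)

Adding the polynomials and combining like terms:
(9 + p^2*7 + p^3 + 15*p) + (p^3*(-3) + 3 + p*(-8) - 3*p^4 + p^2)
= -3*p^4 + 12 + p*7 + p^2*8-2*p^3
C) -3*p^4 + 12 + p*7 + p^2*8-2*p^3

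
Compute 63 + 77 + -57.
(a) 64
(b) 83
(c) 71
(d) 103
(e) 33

First: 63 + 77 = 140
Then: 140 + -57 = 83
b) 83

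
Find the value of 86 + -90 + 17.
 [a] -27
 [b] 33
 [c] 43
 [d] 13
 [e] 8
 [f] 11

First: 86 + -90 = -4
Then: -4 + 17 = 13
d) 13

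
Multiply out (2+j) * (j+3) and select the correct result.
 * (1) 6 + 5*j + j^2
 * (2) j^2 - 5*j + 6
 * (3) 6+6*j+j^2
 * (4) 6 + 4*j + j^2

Expanding (2+j) * (j+3):
= 6 + 5*j + j^2
1) 6 + 5*j + j^2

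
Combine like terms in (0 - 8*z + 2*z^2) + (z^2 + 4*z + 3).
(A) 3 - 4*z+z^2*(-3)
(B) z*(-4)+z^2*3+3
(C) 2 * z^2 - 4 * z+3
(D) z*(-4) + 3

Adding the polynomials and combining like terms:
(0 - 8*z + 2*z^2) + (z^2 + 4*z + 3)
= z*(-4)+z^2*3+3
B) z*(-4)+z^2*3+3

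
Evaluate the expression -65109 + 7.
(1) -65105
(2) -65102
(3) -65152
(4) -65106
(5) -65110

-65109 + 7 = -65102
2) -65102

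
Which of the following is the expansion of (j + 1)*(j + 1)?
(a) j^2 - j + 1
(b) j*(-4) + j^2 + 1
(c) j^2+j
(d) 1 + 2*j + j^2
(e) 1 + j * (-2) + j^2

Expanding (j + 1)*(j + 1):
= 1 + 2*j + j^2
d) 1 + 2*j + j^2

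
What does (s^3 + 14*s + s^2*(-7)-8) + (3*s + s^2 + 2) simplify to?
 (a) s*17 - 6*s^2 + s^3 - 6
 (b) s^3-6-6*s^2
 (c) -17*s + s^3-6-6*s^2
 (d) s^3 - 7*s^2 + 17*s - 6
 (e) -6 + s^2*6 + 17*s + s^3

Adding the polynomials and combining like terms:
(s^3 + 14*s + s^2*(-7) - 8) + (3*s + s^2 + 2)
= s*17 - 6*s^2 + s^3 - 6
a) s*17 - 6*s^2 + s^3 - 6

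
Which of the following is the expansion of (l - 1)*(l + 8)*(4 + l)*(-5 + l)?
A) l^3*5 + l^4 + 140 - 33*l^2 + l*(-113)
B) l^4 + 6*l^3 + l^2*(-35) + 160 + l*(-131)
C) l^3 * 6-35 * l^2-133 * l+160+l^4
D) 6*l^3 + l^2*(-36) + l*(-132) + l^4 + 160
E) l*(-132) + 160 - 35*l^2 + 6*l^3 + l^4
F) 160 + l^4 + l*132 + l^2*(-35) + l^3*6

Expanding (l - 1)*(l + 8)*(4 + l)*(-5 + l):
= l*(-132) + 160 - 35*l^2 + 6*l^3 + l^4
E) l*(-132) + 160 - 35*l^2 + 6*l^3 + l^4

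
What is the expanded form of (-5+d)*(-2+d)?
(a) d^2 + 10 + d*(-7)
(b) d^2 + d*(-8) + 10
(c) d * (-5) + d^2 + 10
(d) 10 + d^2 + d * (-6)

Expanding (-5+d)*(-2+d):
= d^2 + 10 + d*(-7)
a) d^2 + 10 + d*(-7)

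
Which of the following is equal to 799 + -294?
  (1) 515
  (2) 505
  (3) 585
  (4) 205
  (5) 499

799 + -294 = 505
2) 505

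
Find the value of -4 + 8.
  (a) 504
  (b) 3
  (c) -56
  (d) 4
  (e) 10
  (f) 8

-4 + 8 = 4
d) 4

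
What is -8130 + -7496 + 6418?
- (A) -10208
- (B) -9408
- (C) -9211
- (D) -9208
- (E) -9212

First: -8130 + -7496 = -15626
Then: -15626 + 6418 = -9208
D) -9208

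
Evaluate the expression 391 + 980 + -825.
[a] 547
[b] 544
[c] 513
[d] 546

First: 391 + 980 = 1371
Then: 1371 + -825 = 546
d) 546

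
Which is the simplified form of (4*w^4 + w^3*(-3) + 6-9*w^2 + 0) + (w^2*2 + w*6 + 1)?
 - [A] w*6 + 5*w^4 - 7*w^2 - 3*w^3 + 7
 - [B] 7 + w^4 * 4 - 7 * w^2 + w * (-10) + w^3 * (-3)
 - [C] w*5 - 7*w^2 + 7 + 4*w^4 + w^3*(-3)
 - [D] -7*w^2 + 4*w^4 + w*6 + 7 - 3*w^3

Adding the polynomials and combining like terms:
(4*w^4 + w^3*(-3) + 6 - 9*w^2 + 0) + (w^2*2 + w*6 + 1)
= -7*w^2 + 4*w^4 + w*6 + 7 - 3*w^3
D) -7*w^2 + 4*w^4 + w*6 + 7 - 3*w^3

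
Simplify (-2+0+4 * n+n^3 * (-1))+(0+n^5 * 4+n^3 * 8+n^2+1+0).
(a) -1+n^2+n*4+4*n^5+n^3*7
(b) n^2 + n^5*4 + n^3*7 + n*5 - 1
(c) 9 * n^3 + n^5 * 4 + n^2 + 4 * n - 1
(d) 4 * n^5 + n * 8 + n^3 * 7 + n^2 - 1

Adding the polynomials and combining like terms:
(-2 + 0 + 4*n + n^3*(-1)) + (0 + n^5*4 + n^3*8 + n^2 + 1 + 0)
= -1+n^2+n*4+4*n^5+n^3*7
a) -1+n^2+n*4+4*n^5+n^3*7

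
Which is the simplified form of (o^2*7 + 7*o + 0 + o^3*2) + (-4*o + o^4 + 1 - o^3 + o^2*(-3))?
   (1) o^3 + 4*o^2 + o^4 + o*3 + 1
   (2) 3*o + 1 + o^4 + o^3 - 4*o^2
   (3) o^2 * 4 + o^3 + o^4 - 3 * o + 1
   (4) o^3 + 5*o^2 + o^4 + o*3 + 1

Adding the polynomials and combining like terms:
(o^2*7 + 7*o + 0 + o^3*2) + (-4*o + o^4 + 1 - o^3 + o^2*(-3))
= o^3 + 4*o^2 + o^4 + o*3 + 1
1) o^3 + 4*o^2 + o^4 + o*3 + 1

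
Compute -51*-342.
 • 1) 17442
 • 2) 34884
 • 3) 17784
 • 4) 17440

-51 * -342 = 17442
1) 17442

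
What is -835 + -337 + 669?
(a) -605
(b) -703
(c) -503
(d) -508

First: -835 + -337 = -1172
Then: -1172 + 669 = -503
c) -503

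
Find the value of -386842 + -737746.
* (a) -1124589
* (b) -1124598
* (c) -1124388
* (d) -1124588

-386842 + -737746 = -1124588
d) -1124588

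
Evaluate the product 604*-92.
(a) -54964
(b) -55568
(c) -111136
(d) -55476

604 * -92 = -55568
b) -55568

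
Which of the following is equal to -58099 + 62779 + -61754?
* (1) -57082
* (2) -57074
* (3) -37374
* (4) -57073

First: -58099 + 62779 = 4680
Then: 4680 + -61754 = -57074
2) -57074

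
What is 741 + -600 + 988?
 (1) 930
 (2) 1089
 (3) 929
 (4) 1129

First: 741 + -600 = 141
Then: 141 + 988 = 1129
4) 1129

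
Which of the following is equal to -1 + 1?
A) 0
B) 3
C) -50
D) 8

-1 + 1 = 0
A) 0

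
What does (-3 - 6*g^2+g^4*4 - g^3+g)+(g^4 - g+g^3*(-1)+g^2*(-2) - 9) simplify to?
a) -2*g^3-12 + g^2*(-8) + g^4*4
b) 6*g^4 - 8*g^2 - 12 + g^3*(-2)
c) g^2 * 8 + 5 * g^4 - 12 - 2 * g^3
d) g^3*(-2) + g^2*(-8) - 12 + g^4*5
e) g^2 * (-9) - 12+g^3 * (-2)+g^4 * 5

Adding the polynomials and combining like terms:
(-3 - 6*g^2 + g^4*4 - g^3 + g) + (g^4 - g + g^3*(-1) + g^2*(-2) - 9)
= g^3*(-2) + g^2*(-8) - 12 + g^4*5
d) g^3*(-2) + g^2*(-8) - 12 + g^4*5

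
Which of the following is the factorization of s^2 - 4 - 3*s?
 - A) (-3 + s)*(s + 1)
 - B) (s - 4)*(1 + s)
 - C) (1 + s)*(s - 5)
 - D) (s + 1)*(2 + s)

We need to factor s^2 - 4 - 3*s.
The factored form is (s - 4)*(1 + s).
B) (s - 4)*(1 + s)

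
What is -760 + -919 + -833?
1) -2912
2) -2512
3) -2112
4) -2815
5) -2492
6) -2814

First: -760 + -919 = -1679
Then: -1679 + -833 = -2512
2) -2512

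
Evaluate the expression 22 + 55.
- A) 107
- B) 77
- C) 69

22 + 55 = 77
B) 77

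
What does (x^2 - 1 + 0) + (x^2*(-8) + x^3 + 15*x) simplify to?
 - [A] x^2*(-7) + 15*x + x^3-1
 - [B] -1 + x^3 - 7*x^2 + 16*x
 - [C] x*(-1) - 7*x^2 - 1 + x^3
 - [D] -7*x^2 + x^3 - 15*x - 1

Adding the polynomials and combining like terms:
(x^2 - 1 + 0) + (x^2*(-8) + x^3 + 15*x)
= x^2*(-7) + 15*x + x^3-1
A) x^2*(-7) + 15*x + x^3-1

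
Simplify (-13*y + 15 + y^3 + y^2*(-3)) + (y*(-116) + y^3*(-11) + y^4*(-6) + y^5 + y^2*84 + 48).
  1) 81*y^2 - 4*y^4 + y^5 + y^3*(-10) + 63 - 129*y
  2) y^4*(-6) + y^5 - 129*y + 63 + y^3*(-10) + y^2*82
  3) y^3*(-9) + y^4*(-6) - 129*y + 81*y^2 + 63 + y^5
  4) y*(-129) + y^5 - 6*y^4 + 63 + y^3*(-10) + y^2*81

Adding the polynomials and combining like terms:
(-13*y + 15 + y^3 + y^2*(-3)) + (y*(-116) + y^3*(-11) + y^4*(-6) + y^5 + y^2*84 + 48)
= y*(-129) + y^5 - 6*y^4 + 63 + y^3*(-10) + y^2*81
4) y*(-129) + y^5 - 6*y^4 + 63 + y^3*(-10) + y^2*81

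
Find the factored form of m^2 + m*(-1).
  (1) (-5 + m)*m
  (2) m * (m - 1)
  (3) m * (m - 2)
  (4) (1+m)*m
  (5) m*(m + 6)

We need to factor m^2 + m*(-1).
The factored form is m * (m - 1).
2) m * (m - 1)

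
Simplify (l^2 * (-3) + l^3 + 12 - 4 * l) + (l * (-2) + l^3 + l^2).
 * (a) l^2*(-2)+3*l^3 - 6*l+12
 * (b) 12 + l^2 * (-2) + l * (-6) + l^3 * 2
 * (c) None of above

Adding the polynomials and combining like terms:
(l^2*(-3) + l^3 + 12 - 4*l) + (l*(-2) + l^3 + l^2)
= 12 + l^2 * (-2) + l * (-6) + l^3 * 2
b) 12 + l^2 * (-2) + l * (-6) + l^3 * 2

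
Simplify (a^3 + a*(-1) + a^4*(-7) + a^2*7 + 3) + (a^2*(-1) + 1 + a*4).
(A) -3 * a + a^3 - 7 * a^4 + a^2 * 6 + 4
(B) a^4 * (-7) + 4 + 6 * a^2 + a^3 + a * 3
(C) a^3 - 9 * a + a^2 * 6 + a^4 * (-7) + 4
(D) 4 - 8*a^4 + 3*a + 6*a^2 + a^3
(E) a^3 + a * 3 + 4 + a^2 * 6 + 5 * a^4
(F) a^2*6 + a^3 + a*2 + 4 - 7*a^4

Adding the polynomials and combining like terms:
(a^3 + a*(-1) + a^4*(-7) + a^2*7 + 3) + (a^2*(-1) + 1 + a*4)
= a^4 * (-7) + 4 + 6 * a^2 + a^3 + a * 3
B) a^4 * (-7) + 4 + 6 * a^2 + a^3 + a * 3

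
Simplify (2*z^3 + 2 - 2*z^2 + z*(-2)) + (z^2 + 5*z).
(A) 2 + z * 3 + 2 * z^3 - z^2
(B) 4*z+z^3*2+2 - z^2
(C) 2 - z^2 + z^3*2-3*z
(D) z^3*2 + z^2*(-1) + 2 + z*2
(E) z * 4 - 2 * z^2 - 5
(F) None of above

Adding the polynomials and combining like terms:
(2*z^3 + 2 - 2*z^2 + z*(-2)) + (z^2 + 5*z)
= 2 + z * 3 + 2 * z^3 - z^2
A) 2 + z * 3 + 2 * z^3 - z^2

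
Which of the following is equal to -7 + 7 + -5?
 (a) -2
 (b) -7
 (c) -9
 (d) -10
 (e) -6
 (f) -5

First: -7 + 7 = 0
Then: 0 + -5 = -5
f) -5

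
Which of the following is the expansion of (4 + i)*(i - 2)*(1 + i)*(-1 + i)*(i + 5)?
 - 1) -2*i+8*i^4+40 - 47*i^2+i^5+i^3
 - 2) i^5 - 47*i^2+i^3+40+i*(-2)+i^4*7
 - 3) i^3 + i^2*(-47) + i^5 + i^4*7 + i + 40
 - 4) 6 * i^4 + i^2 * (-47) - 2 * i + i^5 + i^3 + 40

Expanding (4 + i)*(i - 2)*(1 + i)*(-1 + i)*(i + 5):
= i^5 - 47*i^2+i^3+40+i*(-2)+i^4*7
2) i^5 - 47*i^2+i^3+40+i*(-2)+i^4*7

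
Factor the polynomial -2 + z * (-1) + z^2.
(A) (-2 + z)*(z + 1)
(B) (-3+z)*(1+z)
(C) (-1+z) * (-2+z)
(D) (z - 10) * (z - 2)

We need to factor -2 + z * (-1) + z^2.
The factored form is (-2 + z)*(z + 1).
A) (-2 + z)*(z + 1)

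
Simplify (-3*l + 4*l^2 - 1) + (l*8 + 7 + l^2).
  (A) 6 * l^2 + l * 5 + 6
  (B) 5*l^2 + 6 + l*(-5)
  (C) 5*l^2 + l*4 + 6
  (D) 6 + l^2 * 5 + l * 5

Adding the polynomials and combining like terms:
(-3*l + 4*l^2 - 1) + (l*8 + 7 + l^2)
= 6 + l^2 * 5 + l * 5
D) 6 + l^2 * 5 + l * 5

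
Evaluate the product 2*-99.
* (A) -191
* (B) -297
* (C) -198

2 * -99 = -198
C) -198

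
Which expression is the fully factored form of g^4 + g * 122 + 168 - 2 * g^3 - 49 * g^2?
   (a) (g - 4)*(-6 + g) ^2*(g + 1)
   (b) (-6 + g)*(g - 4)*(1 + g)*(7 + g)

We need to factor g^4 + g * 122 + 168 - 2 * g^3 - 49 * g^2.
The factored form is (-6 + g)*(g - 4)*(1 + g)*(7 + g).
b) (-6 + g)*(g - 4)*(1 + g)*(7 + g)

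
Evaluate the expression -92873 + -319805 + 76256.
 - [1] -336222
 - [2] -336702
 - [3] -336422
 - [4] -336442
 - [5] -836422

First: -92873 + -319805 = -412678
Then: -412678 + 76256 = -336422
3) -336422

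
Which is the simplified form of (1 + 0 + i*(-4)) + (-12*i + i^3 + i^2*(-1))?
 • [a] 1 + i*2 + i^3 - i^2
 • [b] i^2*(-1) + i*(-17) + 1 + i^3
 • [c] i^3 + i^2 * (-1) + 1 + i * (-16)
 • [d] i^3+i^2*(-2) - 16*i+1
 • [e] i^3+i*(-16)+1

Adding the polynomials and combining like terms:
(1 + 0 + i*(-4)) + (-12*i + i^3 + i^2*(-1))
= i^3 + i^2 * (-1) + 1 + i * (-16)
c) i^3 + i^2 * (-1) + 1 + i * (-16)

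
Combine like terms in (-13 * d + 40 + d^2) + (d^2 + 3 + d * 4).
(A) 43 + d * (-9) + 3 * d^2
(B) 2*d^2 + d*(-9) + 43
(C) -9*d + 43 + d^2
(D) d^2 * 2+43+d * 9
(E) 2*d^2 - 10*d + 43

Adding the polynomials and combining like terms:
(-13*d + 40 + d^2) + (d^2 + 3 + d*4)
= 2*d^2 + d*(-9) + 43
B) 2*d^2 + d*(-9) + 43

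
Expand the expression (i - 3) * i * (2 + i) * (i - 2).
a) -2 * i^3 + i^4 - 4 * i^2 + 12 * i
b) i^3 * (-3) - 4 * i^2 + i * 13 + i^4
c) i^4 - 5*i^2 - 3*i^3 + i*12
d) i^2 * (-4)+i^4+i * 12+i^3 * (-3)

Expanding (i - 3) * i * (2 + i) * (i - 2):
= i^2 * (-4)+i^4+i * 12+i^3 * (-3)
d) i^2 * (-4)+i^4+i * 12+i^3 * (-3)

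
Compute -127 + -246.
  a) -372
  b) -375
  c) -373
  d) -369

-127 + -246 = -373
c) -373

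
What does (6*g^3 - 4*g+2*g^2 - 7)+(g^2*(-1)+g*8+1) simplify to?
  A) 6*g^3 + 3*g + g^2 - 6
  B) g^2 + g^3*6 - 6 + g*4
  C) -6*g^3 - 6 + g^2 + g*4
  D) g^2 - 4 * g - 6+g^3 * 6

Adding the polynomials and combining like terms:
(6*g^3 - 4*g + 2*g^2 - 7) + (g^2*(-1) + g*8 + 1)
= g^2 + g^3*6 - 6 + g*4
B) g^2 + g^3*6 - 6 + g*4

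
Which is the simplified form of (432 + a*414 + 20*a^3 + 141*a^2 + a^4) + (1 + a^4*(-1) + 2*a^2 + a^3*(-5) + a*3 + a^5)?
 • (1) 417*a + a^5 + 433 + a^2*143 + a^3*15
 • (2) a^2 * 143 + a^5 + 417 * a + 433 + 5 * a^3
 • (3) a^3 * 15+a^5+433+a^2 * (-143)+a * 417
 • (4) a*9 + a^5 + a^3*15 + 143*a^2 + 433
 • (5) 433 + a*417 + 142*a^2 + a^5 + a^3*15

Adding the polynomials and combining like terms:
(432 + a*414 + 20*a^3 + 141*a^2 + a^4) + (1 + a^4*(-1) + 2*a^2 + a^3*(-5) + a*3 + a^5)
= 417*a + a^5 + 433 + a^2*143 + a^3*15
1) 417*a + a^5 + 433 + a^2*143 + a^3*15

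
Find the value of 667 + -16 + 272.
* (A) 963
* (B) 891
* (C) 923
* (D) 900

First: 667 + -16 = 651
Then: 651 + 272 = 923
C) 923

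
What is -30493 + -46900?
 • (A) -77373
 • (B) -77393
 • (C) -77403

-30493 + -46900 = -77393
B) -77393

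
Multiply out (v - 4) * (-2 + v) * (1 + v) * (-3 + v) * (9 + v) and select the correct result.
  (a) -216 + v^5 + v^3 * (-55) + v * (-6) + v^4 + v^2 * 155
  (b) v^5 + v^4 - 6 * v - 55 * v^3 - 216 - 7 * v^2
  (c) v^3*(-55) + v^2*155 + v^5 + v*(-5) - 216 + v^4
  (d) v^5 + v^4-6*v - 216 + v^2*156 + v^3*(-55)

Expanding (v - 4) * (-2 + v) * (1 + v) * (-3 + v) * (9 + v):
= -216 + v^5 + v^3 * (-55) + v * (-6) + v^4 + v^2 * 155
a) -216 + v^5 + v^3 * (-55) + v * (-6) + v^4 + v^2 * 155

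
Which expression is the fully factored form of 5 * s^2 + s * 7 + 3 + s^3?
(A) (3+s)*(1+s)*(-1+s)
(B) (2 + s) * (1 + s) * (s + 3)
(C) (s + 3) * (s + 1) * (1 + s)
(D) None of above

We need to factor 5 * s^2 + s * 7 + 3 + s^3.
The factored form is (s + 3) * (s + 1) * (1 + s).
C) (s + 3) * (s + 1) * (1 + s)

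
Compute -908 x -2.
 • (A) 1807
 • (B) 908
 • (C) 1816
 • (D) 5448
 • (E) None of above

-908 * -2 = 1816
C) 1816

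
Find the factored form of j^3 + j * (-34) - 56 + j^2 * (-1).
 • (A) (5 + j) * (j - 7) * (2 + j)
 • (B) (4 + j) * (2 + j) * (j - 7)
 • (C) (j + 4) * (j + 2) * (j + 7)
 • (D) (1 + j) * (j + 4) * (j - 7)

We need to factor j^3 + j * (-34) - 56 + j^2 * (-1).
The factored form is (4 + j) * (2 + j) * (j - 7).
B) (4 + j) * (2 + j) * (j - 7)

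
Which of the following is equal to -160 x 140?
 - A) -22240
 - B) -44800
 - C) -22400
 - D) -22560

-160 * 140 = -22400
C) -22400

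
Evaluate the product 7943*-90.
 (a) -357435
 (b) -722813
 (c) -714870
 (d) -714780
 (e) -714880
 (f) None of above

7943 * -90 = -714870
c) -714870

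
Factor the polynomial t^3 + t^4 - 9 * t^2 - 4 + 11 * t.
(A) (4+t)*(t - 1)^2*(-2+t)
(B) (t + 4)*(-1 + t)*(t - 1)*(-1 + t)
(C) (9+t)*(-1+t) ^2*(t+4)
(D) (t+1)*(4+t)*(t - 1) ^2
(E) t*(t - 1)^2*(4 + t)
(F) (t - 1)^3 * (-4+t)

We need to factor t^3 + t^4 - 9 * t^2 - 4 + 11 * t.
The factored form is (t + 4)*(-1 + t)*(t - 1)*(-1 + t).
B) (t + 4)*(-1 + t)*(t - 1)*(-1 + t)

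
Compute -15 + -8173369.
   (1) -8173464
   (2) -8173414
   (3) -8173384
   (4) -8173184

-15 + -8173369 = -8173384
3) -8173384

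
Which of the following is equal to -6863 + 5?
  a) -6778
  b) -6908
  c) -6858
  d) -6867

-6863 + 5 = -6858
c) -6858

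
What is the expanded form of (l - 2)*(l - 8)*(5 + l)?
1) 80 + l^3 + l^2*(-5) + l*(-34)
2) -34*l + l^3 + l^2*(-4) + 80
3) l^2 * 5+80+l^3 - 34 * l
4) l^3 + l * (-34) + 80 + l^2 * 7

Expanding (l - 2)*(l - 8)*(5 + l):
= 80 + l^3 + l^2*(-5) + l*(-34)
1) 80 + l^3 + l^2*(-5) + l*(-34)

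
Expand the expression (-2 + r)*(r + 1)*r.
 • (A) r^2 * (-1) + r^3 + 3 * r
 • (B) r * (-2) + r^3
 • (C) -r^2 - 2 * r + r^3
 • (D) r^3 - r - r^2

Expanding (-2 + r)*(r + 1)*r:
= -r^2 - 2 * r + r^3
C) -r^2 - 2 * r + r^3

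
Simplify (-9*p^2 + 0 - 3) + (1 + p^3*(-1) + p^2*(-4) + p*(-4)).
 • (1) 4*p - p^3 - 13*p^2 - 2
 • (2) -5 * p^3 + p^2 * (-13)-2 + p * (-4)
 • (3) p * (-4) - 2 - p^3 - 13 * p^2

Adding the polynomials and combining like terms:
(-9*p^2 + 0 - 3) + (1 + p^3*(-1) + p^2*(-4) + p*(-4))
= p * (-4) - 2 - p^3 - 13 * p^2
3) p * (-4) - 2 - p^3 - 13 * p^2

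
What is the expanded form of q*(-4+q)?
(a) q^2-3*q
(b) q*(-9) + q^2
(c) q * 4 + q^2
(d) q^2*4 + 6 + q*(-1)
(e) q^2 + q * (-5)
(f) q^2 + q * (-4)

Expanding q*(-4+q):
= q^2 + q * (-4)
f) q^2 + q * (-4)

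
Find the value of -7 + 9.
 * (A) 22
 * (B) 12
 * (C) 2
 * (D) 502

-7 + 9 = 2
C) 2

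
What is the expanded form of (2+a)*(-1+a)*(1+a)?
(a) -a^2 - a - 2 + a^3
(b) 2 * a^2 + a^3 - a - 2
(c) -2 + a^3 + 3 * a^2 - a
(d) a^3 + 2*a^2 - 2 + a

Expanding (2+a)*(-1+a)*(1+a):
= 2 * a^2 + a^3 - a - 2
b) 2 * a^2 + a^3 - a - 2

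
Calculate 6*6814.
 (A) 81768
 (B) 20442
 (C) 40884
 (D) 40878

6 * 6814 = 40884
C) 40884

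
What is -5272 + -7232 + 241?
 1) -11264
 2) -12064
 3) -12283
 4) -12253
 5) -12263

First: -5272 + -7232 = -12504
Then: -12504 + 241 = -12263
5) -12263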